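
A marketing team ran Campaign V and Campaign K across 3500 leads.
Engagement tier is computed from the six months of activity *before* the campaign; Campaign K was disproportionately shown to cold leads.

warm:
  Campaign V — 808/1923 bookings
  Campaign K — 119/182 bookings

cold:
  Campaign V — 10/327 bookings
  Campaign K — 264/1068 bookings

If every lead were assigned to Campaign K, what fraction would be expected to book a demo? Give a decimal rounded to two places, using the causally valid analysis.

Engagement tier is set before the campaign has any effect — it is not caused by the campaign — and it independently drives the outcome. That makes it a confounder, so the causal comparison is within engagement tier levels.
Standardising Campaign K to the population engagement tier mix: 0.601·119/182 + 0.399·264/1068 = 0.492.

0.49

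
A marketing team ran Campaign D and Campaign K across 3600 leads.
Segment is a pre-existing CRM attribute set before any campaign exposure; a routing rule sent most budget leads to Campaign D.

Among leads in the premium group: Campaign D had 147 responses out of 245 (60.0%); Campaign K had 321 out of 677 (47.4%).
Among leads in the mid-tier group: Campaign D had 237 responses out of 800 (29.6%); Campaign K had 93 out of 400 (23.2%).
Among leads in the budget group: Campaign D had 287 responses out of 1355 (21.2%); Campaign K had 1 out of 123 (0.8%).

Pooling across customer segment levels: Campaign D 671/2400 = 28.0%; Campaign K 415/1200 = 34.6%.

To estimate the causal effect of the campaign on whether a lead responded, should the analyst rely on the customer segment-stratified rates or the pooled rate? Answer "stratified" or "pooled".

stratified

Campaign D is higher inside every customer segment stratum but Campaign K is higher in aggregate. Whether to stratify depends on how customer segment relates to the campaign.
Since customer segment is a pre-existing factor (not a product of the campaign) and it affects the outcome on its own, it is a confounder. The stratified rates, not the pooled rate, identify the causal effect.
Within each level — premium: 60.0% vs 47.4%; mid-tier: 29.6% vs 23.2%; budget: 21.2% vs 0.8% — Campaign D is higher every time.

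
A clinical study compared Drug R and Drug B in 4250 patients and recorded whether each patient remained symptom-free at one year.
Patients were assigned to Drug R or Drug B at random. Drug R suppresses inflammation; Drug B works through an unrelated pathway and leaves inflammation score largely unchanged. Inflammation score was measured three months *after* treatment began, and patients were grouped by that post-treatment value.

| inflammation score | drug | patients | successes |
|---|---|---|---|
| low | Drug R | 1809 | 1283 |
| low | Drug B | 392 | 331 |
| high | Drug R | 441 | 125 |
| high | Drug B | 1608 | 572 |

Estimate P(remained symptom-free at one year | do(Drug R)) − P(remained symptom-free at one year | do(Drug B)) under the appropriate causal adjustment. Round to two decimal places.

+0.17

Drug B is higher inside every inflammation score stratum but Drug R is higher in aggregate. Whether to stratify depends on how inflammation score relates to the drug.
Inflammation score here is a post-treatment variable shaped by the drug; conditioning on it would introduce bias rather than remove it. The overall comparison is the causal one.
The causal difference is the pooled difference: 0.626 − 0.452 = +0.174.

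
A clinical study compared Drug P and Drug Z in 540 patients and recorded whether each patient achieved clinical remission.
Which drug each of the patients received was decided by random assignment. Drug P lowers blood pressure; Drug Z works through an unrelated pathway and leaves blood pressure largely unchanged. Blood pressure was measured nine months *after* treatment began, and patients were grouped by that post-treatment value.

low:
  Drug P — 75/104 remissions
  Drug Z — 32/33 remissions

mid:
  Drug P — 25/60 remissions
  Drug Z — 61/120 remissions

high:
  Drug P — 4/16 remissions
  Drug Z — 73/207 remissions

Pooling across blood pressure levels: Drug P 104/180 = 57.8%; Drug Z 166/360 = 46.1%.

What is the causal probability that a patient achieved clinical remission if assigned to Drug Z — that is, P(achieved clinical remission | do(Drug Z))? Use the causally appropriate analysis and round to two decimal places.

Within every blood pressure level Drug Z has the higher rate, yet pooled Drug P does — Simpson's reversal.
Blood pressure here is a post-treatment variable shaped by the drug; conditioning on it would introduce bias rather than remove it. The overall comparison is the causal one.
So P(outcome | do(Drug Z)) is just the pooled rate for Drug Z: 166/360 = 0.461.

0.46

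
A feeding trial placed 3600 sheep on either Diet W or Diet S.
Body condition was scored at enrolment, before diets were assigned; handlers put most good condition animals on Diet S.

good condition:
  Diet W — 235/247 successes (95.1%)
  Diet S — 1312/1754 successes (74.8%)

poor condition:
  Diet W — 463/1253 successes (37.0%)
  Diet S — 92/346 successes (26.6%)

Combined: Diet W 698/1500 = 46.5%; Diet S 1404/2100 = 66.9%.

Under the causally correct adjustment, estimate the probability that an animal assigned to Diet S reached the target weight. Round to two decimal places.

0.53

The stratified and pooled comparisons disagree (Diet W wins within each starting body condition; Diet S wins overall), so the answer turns on the causal role of starting body condition.
Starting body condition is set before the diet has any effect — it is not caused by the diet — and it independently drives the outcome. That makes it a confounder, so the causal comparison is within starting body condition levels.
Standardising Diet S to the population starting body condition mix: 0.556·1312/1754 + 0.444·92/346 = 0.534.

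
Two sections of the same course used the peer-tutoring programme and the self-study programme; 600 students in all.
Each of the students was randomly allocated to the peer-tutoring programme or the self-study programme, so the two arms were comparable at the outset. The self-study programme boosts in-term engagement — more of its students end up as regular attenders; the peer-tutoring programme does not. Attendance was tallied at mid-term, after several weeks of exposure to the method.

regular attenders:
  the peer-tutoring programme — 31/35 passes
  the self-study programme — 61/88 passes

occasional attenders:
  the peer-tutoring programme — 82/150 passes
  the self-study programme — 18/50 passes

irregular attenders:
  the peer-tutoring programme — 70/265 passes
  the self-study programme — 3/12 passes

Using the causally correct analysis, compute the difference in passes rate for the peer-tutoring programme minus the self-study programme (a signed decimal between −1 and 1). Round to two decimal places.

-0.14

Mid-term attendance here is a post-treatment variable shaped by the teaching method; conditioning on it would introduce bias rather than remove it. The overall comparison is the causal one.
The causal difference is the pooled difference: 0.407 − 0.547 = -0.140.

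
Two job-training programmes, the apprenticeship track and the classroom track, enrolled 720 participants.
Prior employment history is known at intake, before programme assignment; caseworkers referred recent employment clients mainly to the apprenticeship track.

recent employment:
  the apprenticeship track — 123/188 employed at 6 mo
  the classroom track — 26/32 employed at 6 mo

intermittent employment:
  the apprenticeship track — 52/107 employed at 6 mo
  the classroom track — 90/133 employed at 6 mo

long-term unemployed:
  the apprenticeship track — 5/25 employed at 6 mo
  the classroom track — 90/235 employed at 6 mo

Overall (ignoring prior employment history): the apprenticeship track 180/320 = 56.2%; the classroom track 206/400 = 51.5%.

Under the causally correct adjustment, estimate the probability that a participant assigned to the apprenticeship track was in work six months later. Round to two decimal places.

0.43

The prior employment history-specific comparison favours the classroom track throughout, but the pooled figures favour the apprenticeship track. The question is whether to condition on prior employment history.
Here prior employment history is a common cause — it drives both which programme a case falls under and the outcome. The crude comparison mixes populations; the stratum-specific rates are the causally relevant ones.
Standardising the apprenticeship track to the population prior employment history mix: 0.306·123/188 + 0.333·52/107 + 0.361·5/25 = 0.434.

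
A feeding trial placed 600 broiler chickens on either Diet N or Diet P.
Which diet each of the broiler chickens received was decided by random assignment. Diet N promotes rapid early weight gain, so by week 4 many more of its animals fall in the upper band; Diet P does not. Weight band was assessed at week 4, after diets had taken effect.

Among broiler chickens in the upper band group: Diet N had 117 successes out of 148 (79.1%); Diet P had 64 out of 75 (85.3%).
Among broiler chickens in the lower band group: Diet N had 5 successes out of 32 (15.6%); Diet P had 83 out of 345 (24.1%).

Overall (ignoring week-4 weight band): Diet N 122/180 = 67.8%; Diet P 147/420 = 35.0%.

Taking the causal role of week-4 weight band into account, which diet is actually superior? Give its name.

Diet P is higher inside every week-4 weight band stratum but Diet N is higher in aggregate. Whether to stratify depends on how week-4 weight band relates to the diet.
Stratifying would compare diets among broiler chickens the diets themselves sorted into week-4 weight band groups — a form of selection on an intermediate. The unconditioned pooled rates give the total causal effect.
Pooled: Diet N 67.8% vs Diet P 35.0%; Diet N is higher overall.

Diet N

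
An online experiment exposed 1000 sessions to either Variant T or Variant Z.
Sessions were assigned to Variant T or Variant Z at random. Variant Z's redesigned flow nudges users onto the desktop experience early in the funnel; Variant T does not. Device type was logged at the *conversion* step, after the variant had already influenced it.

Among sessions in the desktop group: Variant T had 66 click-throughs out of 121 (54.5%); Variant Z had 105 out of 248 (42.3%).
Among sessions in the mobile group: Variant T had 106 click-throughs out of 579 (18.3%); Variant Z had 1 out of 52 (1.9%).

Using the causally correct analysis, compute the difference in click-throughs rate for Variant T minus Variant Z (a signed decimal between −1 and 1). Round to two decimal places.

Because the variant influences device type, device type is a post-treatment mediator, not a confounder. Stratifying on it would bias the estimate; the causal effect is the crude pooled difference.
The causal difference is the pooled difference: 0.246 − 0.353 = -0.108.

-0.11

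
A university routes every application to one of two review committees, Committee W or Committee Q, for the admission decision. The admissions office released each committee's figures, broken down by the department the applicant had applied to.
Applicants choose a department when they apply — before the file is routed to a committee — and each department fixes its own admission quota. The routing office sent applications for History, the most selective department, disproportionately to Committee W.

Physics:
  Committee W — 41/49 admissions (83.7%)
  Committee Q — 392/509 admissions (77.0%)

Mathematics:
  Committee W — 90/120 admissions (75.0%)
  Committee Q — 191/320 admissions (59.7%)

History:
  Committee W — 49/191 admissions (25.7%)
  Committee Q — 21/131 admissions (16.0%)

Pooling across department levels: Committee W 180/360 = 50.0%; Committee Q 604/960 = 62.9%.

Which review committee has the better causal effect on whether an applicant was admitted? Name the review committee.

Committee W

Within every department level Committee W has the higher rate, yet pooled Committee Q does — Simpson's reversal.
The imbalance in department arose from how applicants were allocated, not from anything the review committee did; and department independently affects the outcome. The pooled gap is confounded — condition on department.
Within each level — Physics: 83.7% vs 77.0%; Mathematics: 75.0% vs 59.7%; History: 25.7% vs 16.0% — Committee W is higher every time.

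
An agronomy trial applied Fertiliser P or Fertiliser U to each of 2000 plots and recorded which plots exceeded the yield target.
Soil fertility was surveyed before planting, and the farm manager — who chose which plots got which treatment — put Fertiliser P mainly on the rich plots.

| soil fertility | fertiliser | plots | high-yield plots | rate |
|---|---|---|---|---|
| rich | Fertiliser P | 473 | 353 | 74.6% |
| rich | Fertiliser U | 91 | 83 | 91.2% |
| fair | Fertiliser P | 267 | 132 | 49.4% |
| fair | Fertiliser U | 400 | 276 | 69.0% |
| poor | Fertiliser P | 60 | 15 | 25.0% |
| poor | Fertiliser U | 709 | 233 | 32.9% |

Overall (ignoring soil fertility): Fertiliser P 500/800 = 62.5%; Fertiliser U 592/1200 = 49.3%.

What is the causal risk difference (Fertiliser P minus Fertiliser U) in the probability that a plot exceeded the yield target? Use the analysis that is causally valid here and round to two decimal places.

Fertiliser U is higher inside every soil fertility stratum but Fertiliser P is higher in aggregate. Whether to stratify depends on how soil fertility relates to the fertiliser.
The imbalance in soil fertility arose from how plots were allocated, not from anything the fertiliser did; and soil fertility independently affects the outcome. The pooled gap is confounded — condition on soil fertility.
Adjusting over the population distribution of soil fertility: 0.282·(0.746−0.912) + 0.334·(0.494−0.690) + 0.385·(0.250−0.329) = -0.142.

-0.14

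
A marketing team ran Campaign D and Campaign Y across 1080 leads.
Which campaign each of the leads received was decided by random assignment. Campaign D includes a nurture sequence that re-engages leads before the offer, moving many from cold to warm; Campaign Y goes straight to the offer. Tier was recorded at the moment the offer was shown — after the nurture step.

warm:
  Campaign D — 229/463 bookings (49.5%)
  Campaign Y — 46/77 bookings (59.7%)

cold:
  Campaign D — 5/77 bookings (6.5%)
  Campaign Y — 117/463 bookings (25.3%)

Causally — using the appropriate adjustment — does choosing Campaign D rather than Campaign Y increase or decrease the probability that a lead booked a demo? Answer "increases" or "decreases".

The engagement tier-specific comparison favours Campaign Y throughout, but the pooled figures favour Campaign D. The question is whether to condition on engagement tier.
Engagement tier is recorded after the campaign and is itself shifted by it — it sits on the causal path from campaign to outcome. Conditioning on a mediator would strip out part of the effect we want; the pooled comparison gives the total causal effect.
Pooled: Campaign D 43.3% vs Campaign Y 30.2%; Campaign D is higher overall.

increases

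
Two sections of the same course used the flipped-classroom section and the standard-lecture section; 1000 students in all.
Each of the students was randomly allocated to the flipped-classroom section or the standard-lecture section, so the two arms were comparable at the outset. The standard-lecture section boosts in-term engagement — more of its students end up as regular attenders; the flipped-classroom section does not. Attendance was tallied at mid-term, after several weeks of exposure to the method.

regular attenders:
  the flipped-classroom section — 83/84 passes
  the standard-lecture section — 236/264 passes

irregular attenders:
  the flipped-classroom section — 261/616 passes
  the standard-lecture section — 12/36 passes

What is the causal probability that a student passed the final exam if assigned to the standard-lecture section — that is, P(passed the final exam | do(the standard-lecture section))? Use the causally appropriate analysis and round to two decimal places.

Stratifying would compare teaching methods among students the teaching methods themselves sorted into mid-term attendance groups — a form of selection on an intermediate. The unconditioned pooled rates give the total causal effect.
So P(outcome | do(the standard-lecture section)) is just the pooled rate for the standard-lecture section: 248/300 = 0.827.

0.83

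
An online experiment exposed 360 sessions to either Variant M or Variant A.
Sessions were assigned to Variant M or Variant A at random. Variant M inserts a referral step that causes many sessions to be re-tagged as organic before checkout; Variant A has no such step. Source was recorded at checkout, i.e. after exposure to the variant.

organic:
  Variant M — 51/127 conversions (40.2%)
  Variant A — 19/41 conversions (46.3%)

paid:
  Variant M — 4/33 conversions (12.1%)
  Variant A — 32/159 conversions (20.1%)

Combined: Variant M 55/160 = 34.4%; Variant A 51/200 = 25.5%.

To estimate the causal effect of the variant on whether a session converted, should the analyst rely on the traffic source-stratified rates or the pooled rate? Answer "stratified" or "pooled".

pooled

Traffic source lies on the pathway variant → traffic source → outcome, so adjusting for it blocks the indirect effect. For the total causal effect of variant, use the unadjusted pooled rates.
Pooled: Variant M 34.4% vs Variant A 25.5%; Variant M is higher overall.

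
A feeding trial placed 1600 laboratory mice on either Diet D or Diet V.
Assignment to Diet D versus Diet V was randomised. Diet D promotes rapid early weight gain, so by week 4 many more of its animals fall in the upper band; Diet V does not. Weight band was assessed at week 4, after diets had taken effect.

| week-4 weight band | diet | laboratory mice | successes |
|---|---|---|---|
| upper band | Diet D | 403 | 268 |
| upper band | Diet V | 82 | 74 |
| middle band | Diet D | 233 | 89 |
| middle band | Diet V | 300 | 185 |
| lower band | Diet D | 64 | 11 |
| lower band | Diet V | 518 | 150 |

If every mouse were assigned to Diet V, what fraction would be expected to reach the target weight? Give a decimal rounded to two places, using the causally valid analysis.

Within every week-4 weight band level Diet V has the higher rate, yet pooled Diet D does — Simpson's reversal.
Week-4 weight band is recorded after the diet and is itself shifted by it — it sits on the causal path from diet to outcome. Conditioning on a mediator would strip out part of the effect we want; the pooled comparison gives the total causal effect.
So P(outcome | do(Diet V)) is just the pooled rate for Diet V: 409/900 = 0.454.

0.45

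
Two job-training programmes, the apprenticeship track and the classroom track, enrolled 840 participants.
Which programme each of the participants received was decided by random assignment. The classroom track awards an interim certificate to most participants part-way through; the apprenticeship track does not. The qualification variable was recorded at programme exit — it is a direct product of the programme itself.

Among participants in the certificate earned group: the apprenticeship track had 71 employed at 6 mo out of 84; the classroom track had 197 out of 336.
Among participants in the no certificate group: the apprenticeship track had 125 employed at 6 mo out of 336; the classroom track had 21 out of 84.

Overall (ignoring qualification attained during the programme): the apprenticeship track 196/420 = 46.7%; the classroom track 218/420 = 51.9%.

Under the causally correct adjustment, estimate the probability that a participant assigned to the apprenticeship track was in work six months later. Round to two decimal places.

0.47

Stratifying would compare programmes among participants the programmes themselves sorted into qualification attained during the programme groups — a form of selection on an intermediate. The unconditioned pooled rates give the total causal effect.
So P(outcome | do(the apprenticeship track)) is just the pooled rate for the apprenticeship track: 196/420 = 0.467.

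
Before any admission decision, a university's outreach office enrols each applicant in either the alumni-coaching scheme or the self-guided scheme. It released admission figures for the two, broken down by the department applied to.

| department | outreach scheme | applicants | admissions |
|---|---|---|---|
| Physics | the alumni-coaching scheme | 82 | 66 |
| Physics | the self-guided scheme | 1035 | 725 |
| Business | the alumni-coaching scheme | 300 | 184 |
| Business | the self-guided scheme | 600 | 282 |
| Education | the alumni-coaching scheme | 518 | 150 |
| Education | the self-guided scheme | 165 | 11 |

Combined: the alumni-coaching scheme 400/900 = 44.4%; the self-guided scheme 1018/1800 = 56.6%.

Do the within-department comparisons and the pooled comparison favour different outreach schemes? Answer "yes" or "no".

yes

Within each department level (Physics 80.5% vs 70.0%; Business 61.3% vs 47.0%; Education 29.0% vs 6.7%), the alumni-coaching scheme has the higher rate every time. Pooled: 44.4% vs 56.6% — the self-guided scheme has the higher rate overall. The two comparisons disagree.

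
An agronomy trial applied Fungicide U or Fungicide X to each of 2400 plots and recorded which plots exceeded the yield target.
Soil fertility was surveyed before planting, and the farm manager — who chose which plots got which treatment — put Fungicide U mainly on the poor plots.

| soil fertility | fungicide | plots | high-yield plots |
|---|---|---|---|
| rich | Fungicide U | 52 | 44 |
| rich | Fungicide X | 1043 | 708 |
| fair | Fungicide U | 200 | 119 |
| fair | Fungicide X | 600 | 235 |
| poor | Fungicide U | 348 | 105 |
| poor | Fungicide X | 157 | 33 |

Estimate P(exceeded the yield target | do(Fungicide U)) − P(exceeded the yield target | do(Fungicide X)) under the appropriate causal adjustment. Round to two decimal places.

+0.16

Soil fertility differs across fungicides for reasons unrelated to any effect of the fungicide itself, and it separately predicts the outcome — a classic confounder. We must compare within soil fertility levels.
Adjusting over the population distribution of soil fertility: 0.456·(0.846−0.679) + 0.333·(0.595−0.392) + 0.210·(0.302−0.210) = +0.163.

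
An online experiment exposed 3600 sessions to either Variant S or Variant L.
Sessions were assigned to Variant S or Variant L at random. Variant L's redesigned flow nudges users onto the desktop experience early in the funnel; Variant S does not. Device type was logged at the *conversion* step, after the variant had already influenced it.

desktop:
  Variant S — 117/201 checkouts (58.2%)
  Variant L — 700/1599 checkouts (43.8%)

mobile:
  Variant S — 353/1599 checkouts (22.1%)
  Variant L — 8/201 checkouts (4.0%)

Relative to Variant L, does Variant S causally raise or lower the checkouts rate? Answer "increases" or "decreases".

The device type-specific comparison favours Variant S throughout, but the pooled figures favour Variant L. The question is whether to condition on device type.
Device type is downstream of the variant. One should not condition on a consequence of treatment, so the overall rates are the right comparison.
Pooled: Variant S 26.1% vs Variant L 39.3%; Variant L is higher overall.

decreases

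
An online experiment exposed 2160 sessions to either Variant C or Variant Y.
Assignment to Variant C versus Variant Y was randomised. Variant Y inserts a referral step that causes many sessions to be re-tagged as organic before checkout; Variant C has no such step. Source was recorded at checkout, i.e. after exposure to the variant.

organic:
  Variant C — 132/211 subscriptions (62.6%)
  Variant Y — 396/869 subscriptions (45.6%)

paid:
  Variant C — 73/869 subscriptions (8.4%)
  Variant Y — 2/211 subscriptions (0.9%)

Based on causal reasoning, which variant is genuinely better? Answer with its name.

Because the variant influences traffic source, traffic source is a post-treatment mediator, not a confounder. Stratifying on it would bias the estimate; the causal effect is the crude pooled difference.
Pooled: Variant C 19.0% vs Variant Y 36.9%; Variant Y is higher overall.

Variant Y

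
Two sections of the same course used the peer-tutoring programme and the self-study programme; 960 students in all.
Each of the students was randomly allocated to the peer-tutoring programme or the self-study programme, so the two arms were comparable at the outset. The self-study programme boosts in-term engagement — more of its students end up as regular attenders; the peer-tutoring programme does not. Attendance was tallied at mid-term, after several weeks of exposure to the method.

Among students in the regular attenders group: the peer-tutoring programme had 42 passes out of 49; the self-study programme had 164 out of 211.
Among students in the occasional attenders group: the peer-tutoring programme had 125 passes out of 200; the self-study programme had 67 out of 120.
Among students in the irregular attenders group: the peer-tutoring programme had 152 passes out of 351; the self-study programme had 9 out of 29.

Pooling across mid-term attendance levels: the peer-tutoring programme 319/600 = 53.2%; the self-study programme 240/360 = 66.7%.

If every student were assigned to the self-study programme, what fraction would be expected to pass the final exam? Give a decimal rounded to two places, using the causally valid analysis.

Because the teaching method influences mid-term attendance, mid-term attendance is a post-treatment mediator, not a confounder. Stratifying on it would bias the estimate; the causal effect is the crude pooled difference.
So P(outcome | do(the self-study programme)) is just the pooled rate for the self-study programme: 240/360 = 0.667.

0.67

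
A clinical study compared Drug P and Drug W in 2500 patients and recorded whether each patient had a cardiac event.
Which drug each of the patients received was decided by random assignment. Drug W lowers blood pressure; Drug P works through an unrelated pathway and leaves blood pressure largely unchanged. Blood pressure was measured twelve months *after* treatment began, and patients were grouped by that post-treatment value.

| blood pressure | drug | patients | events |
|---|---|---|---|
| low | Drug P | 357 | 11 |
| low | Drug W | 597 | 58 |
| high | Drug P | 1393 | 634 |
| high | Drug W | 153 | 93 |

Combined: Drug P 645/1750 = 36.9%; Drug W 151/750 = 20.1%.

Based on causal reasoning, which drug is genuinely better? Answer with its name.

Drug W

The distribution of blood pressure is itself part of what the drug does — it is an intermediate outcome. Holding it fixed would remove that part of the effect; the total effect is the pooled difference.
Pooled: Drug P 36.9% vs Drug W 20.1%; Drug W is lower overall.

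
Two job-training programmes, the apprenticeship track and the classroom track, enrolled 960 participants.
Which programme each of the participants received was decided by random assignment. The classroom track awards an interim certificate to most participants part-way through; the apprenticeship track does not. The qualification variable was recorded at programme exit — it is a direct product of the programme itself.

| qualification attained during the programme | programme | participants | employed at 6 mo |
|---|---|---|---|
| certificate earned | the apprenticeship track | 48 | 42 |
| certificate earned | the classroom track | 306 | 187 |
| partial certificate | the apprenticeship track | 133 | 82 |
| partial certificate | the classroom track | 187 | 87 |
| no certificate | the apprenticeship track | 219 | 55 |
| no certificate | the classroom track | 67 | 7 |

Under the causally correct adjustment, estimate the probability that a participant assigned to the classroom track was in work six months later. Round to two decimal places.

0.50

the apprenticeship track is higher inside every qualification attained during the programme stratum but the classroom track is higher in aggregate. Whether to stratify depends on how qualification attained during the programme relates to the programme.
The distribution of qualification attained during the programme is itself part of what the programme does — it is an intermediate outcome. Holding it fixed would remove that part of the effect; the total effect is the pooled difference.
So P(outcome | do(the classroom track)) is just the pooled rate for the classroom track: 281/560 = 0.502.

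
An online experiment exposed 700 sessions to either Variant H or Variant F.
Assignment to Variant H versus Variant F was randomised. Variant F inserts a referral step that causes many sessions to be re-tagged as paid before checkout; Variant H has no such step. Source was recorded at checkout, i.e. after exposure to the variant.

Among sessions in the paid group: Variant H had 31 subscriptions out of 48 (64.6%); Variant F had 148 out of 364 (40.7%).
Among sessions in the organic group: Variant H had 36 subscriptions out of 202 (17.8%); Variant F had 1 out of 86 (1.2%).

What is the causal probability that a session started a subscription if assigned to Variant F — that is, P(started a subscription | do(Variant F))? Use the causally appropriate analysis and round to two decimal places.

0.33

Because the variant influences traffic source, traffic source is a post-treatment mediator, not a confounder. Stratifying on it would bias the estimate; the causal effect is the crude pooled difference.
So P(outcome | do(Variant F)) is just the pooled rate for Variant F: 149/450 = 0.331.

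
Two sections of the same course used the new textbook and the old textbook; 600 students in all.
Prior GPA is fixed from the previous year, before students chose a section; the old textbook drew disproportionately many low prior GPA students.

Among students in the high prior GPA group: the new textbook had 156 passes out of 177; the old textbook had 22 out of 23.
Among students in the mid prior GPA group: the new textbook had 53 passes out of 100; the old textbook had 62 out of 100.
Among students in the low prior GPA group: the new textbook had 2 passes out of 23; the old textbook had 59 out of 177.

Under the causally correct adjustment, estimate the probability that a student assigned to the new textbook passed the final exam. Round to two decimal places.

the old textbook is higher inside every prior GPA band stratum but the new textbook is higher in aggregate. Whether to stratify depends on how prior GPA band relates to the teaching method.
Here prior GPA band is a common cause — it drives both which teaching method a case falls under and the outcome. The crude comparison mixes populations; the stratum-specific rates are the causally relevant ones.
Standardising the new textbook to the population prior GPA band mix: 0.333·156/177 + 0.333·53/100 + 0.333·2/23 = 0.499.

0.50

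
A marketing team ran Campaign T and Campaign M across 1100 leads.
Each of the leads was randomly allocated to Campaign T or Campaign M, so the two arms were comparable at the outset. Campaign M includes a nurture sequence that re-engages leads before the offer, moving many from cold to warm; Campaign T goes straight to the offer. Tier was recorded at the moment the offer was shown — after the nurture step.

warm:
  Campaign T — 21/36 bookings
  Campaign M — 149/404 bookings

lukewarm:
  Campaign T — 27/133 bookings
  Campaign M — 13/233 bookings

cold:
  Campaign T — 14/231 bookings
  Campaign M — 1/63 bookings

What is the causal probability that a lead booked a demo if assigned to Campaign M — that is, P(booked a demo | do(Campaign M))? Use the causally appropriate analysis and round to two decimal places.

0.23

The stratified and pooled comparisons disagree (Campaign T wins within each engagement tier; Campaign M wins overall), so the answer turns on the causal role of engagement tier.
Engagement tier lies on the pathway campaign → engagement tier → outcome, so adjusting for it blocks the indirect effect. For the total causal effect of campaign, use the unadjusted pooled rates.
So P(outcome | do(Campaign M)) is just the pooled rate for Campaign M: 163/700 = 0.233.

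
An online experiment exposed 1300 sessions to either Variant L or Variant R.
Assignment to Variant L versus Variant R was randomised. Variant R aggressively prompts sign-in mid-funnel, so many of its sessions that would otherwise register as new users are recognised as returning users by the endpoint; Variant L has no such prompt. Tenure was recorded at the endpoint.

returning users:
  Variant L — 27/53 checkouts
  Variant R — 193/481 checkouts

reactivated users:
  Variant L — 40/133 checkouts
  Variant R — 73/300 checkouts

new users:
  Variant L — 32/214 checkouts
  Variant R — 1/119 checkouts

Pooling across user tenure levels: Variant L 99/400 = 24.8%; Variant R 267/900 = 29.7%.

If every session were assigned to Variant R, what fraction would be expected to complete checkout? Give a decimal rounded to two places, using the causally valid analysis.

Within every user tenure level Variant L has the higher rate, yet pooled Variant R does — Simpson's reversal.
User tenure is downstream of the variant. One should not condition on a consequence of treatment, so the overall rates are the right comparison.
So P(outcome | do(Variant R)) is just the pooled rate for Variant R: 267/900 = 0.297.

0.30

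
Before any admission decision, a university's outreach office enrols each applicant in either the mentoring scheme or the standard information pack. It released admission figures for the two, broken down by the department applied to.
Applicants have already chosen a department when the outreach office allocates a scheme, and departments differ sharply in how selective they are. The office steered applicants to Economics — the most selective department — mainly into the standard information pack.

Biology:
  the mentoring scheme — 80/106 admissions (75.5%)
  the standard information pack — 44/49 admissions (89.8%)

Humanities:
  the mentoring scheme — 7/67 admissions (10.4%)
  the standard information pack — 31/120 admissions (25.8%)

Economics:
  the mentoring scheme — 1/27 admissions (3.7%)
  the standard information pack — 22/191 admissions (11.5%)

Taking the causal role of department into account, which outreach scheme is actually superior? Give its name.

the standard information pack

The department-specific comparison favours the standard information pack throughout, but the pooled figures favour the mentoring scheme. The question is whether to condition on department.
Here department is a common cause — it drives both which outreach scheme a case falls under and the outcome. The crude comparison mixes populations; the stratum-specific rates are the causally relevant ones.
Within each level — Biology: 75.5% vs 89.8%; Humanities: 10.4% vs 25.8%; Economics: 3.7% vs 11.5% — the standard information pack is higher every time.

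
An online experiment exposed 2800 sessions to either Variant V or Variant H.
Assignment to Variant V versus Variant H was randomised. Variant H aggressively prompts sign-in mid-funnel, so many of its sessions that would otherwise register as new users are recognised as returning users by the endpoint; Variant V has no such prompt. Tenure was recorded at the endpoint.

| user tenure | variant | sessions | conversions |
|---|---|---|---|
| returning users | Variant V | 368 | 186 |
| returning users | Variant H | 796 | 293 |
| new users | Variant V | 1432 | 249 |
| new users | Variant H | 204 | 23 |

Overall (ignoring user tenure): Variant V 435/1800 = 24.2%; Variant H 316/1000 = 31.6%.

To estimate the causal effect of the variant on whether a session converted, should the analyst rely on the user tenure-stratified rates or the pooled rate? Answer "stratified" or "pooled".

pooled

Within every user tenure level Variant V has the higher rate, yet pooled Variant H does — Simpson's reversal.
Stratifying would compare variants among sessions the variants themselves sorted into user tenure groups — a form of selection on an intermediate. The unconditioned pooled rates give the total causal effect.
Pooled: Variant V 24.2% vs Variant H 31.6%; Variant H is higher overall.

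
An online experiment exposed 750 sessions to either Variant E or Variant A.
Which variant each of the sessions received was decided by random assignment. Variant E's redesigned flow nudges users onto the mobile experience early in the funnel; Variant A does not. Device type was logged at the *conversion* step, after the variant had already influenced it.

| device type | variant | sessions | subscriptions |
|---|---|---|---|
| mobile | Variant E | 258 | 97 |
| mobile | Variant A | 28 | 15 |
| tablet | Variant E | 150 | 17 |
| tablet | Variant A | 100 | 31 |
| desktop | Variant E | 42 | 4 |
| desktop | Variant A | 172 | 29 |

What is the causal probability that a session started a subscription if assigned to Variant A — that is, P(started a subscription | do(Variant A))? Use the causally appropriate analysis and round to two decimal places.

0.25

The device type-specific comparison favours Variant A throughout, but the pooled figures favour Variant E. The question is whether to condition on device type.
Stratifying would compare variants among sessions the variants themselves sorted into device type groups — a form of selection on an intermediate. The unconditioned pooled rates give the total causal effect.
So P(outcome | do(Variant A)) is just the pooled rate for Variant A: 75/300 = 0.250.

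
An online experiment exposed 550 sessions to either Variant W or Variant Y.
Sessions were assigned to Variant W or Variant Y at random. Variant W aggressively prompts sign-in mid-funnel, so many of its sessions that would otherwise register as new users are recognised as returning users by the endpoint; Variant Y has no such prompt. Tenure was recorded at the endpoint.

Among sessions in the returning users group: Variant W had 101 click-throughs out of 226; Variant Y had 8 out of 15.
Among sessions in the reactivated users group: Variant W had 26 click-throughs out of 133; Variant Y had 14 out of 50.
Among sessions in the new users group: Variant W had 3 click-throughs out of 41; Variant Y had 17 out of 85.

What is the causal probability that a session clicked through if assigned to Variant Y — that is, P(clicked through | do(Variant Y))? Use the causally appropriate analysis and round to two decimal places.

User tenure is downstream of the variant. One should not condition on a consequence of treatment, so the overall rates are the right comparison.
So P(outcome | do(Variant Y)) is just the pooled rate for Variant Y: 39/150 = 0.260.

0.26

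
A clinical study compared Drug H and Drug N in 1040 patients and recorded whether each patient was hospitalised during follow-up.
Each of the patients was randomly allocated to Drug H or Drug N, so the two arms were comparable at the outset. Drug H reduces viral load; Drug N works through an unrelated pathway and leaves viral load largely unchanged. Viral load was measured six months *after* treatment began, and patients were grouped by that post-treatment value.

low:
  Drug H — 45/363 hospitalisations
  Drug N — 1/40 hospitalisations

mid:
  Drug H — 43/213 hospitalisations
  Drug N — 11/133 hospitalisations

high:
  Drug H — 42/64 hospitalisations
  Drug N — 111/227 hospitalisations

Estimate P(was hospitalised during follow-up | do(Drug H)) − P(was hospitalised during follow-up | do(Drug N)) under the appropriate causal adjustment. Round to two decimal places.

-0.10

Drug N is lower inside every viral load stratum but Drug H is lower in aggregate. Whether to stratify depends on how viral load relates to the drug.
Viral load is recorded after the drug and is itself shifted by it — it sits on the causal path from drug to outcome. Conditioning on a mediator would strip out part of the effect we want; the pooled comparison gives the total causal effect.
The causal difference is the pooled difference: 0.203 − 0.307 = -0.104.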